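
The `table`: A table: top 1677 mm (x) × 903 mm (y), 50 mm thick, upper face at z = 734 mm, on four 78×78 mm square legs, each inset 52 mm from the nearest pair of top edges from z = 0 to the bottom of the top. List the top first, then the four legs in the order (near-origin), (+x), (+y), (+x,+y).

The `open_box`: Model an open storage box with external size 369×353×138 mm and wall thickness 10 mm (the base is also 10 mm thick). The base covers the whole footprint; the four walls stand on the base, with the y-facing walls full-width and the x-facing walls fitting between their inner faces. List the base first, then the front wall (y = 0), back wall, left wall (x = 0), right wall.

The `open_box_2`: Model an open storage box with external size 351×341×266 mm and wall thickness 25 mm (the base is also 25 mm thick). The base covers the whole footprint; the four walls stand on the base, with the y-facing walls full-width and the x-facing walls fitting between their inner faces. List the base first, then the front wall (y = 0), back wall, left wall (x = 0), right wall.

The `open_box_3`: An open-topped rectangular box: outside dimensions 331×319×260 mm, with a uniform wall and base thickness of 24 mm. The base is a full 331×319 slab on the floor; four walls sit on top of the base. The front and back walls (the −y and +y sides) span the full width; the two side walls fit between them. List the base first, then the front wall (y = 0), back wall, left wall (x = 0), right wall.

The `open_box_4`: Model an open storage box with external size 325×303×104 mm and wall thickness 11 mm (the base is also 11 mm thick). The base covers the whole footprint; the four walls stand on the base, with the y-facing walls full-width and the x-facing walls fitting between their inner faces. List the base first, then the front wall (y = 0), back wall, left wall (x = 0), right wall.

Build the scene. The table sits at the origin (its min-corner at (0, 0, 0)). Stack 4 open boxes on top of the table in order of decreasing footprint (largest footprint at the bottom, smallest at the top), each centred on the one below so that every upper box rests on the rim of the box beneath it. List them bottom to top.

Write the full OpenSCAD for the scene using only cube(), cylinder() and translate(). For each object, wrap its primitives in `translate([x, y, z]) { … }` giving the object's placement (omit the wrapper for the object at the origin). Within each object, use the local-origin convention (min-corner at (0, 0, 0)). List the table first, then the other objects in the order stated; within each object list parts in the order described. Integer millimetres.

translate([0, 0, 684]) cube([1677, 903, 50]);
translate([52, 52, 0]) cube([78, 78, 684]);
translate([1547, 52, 0]) cube([78, 78, 684]);
translate([52, 773, 0]) cube([78, 78, 684]);
translate([1547, 773, 0]) cube([78, 78, 684]);
translate([654, 275, 734]) {
  cube([369, 353, 10]);
  translate([0, 0, 10]) cube([369, 10, 128]);
  translate([0, 343, 10]) cube([369, 10, 128]);
  translate([0, 10, 10]) cube([10, 333, 128]);
  translate([359, 10, 10]) cube([10, 333, 128]);
}
translate([663, 281, 872]) {
  cube([351, 341, 25]);
  translate([0, 0, 25]) cube([351, 25, 241]);
  translate([0, 316, 25]) cube([351, 25, 241]);
  translate([0, 25, 25]) cube([25, 291, 241]);
  translate([326, 25, 25]) cube([25, 291, 241]);
}
translate([673, 292, 1138]) {
  cube([331, 319, 24]);
  translate([0, 0, 24]) cube([331, 24, 236]);
  translate([0, 295, 24]) cube([331, 24, 236]);
  translate([0, 24, 24]) cube([24, 271, 236]);
  translate([307, 24, 24]) cube([24, 271, 236]);
}
translate([676, 300, 1398]) {
  cube([325, 303, 11]);
  translate([0, 0, 11]) cube([325, 11, 93]);
  translate([0, 292, 11]) cube([325, 11, 93]);
  translate([0, 11, 11]) cube([11, 281, 93]);
  translate([314, 11, 11]) cube([11, 281, 93]);
}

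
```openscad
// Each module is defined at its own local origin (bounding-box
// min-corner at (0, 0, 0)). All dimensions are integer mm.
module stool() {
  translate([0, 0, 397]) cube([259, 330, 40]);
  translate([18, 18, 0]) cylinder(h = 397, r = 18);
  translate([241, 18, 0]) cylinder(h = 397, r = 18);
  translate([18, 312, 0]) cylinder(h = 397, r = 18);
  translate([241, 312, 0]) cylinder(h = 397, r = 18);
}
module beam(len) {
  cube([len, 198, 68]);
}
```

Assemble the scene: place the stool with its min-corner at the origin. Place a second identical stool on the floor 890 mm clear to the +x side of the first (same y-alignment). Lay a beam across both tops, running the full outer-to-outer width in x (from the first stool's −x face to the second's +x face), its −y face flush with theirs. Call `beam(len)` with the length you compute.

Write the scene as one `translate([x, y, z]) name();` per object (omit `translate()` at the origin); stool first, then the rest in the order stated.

stool();
translate([1149, 0, 0]) stool();
translate([0, 0, 437]) beam(1408);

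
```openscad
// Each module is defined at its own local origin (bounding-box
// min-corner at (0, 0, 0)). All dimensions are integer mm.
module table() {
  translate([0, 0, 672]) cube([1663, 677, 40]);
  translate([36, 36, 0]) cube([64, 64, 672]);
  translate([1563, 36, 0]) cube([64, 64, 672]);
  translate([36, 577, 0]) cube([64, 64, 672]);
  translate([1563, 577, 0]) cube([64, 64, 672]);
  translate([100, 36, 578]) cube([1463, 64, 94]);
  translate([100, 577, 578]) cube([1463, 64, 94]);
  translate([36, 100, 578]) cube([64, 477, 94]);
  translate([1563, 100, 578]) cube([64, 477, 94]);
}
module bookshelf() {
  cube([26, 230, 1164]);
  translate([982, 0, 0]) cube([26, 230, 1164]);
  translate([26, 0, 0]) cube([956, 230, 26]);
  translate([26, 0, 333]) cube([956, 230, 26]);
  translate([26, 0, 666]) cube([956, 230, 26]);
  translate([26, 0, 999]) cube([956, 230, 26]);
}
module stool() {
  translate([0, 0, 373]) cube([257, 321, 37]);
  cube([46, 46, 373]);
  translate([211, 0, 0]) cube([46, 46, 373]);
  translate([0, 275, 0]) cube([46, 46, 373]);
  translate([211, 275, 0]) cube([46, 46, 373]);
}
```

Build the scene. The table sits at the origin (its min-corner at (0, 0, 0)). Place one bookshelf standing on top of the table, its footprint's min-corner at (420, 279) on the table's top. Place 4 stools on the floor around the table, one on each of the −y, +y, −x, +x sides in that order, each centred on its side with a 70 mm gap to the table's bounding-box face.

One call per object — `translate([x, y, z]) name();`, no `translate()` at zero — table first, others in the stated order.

table();
translate([420, 279, 712]) bookshelf();
translate([703, -391, 0]) stool();
translate([703, 747, 0]) stool();
translate([-327, 178, 0]) stool();
translate([1733, 178, 0]) stool();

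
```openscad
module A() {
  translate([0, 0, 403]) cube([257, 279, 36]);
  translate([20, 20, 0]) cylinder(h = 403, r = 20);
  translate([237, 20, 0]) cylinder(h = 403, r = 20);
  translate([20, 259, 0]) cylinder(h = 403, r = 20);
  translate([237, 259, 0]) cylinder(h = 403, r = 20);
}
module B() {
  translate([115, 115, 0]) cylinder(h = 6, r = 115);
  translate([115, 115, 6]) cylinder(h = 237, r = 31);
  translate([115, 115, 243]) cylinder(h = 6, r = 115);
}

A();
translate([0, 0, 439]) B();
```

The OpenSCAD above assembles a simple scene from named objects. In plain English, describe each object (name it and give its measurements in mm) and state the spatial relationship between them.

A is a four-legged stool. The seat is a 257×279×36 mm slab whose top surface is at z = 439 mm; four round legs, each 40 mm in diameter, run from the floor (z = 0) to the underside of the seat, each leg's axis is inset half a diameter from the nearest pair of seat edges (so the leg's bounding box is flush with the corner).

B is a spool: two coaxial disc flanges of radius 115 mm and thickness 6 mm, joined by a core cylinder of radius 31 mm and height 237 mm. The lower flange rests on z = 0 and the three cylinders share a vertical axis.

The spool is on top of the stool.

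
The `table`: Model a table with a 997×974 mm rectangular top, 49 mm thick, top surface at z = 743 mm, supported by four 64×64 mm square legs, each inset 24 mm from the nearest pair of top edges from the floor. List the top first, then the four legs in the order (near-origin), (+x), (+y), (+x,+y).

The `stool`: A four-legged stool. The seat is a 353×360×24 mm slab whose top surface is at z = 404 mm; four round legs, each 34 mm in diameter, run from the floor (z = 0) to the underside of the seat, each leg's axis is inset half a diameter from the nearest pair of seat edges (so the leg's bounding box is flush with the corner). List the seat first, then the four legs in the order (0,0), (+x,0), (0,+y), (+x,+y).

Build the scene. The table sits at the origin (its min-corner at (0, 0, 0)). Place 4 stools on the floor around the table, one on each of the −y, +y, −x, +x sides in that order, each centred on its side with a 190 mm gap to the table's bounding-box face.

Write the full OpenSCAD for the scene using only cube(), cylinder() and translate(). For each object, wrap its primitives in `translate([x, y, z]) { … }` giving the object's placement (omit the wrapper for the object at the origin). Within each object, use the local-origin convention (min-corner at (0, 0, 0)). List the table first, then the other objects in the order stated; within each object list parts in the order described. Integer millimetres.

translate([0, 0, 694]) cube([997, 974, 49]);
translate([24, 24, 0]) cube([64, 64, 694]);
translate([909, 24, 0]) cube([64, 64, 694]);
translate([24, 886, 0]) cube([64, 64, 694]);
translate([909, 886, 0]) cube([64, 64, 694]);
translate([322, -550, 0]) {
  translate([0, 0, 380]) cube([353, 360, 24]);
  translate([17, 17, 0]) cylinder(h = 380, r = 17);
  translate([336, 17, 0]) cylinder(h = 380, r = 17);
  translate([17, 343, 0]) cylinder(h = 380, r = 17);
  translate([336, 343, 0]) cylinder(h = 380, r = 17);
}
translate([322, 1164, 0]) {
  translate([0, 0, 380]) cube([353, 360, 24]);
  translate([17, 17, 0]) cylinder(h = 380, r = 17);
  translate([336, 17, 0]) cylinder(h = 380, r = 17);
  translate([17, 343, 0]) cylinder(h = 380, r = 17);
  translate([336, 343, 0]) cylinder(h = 380, r = 17);
}
translate([-543, 307, 0]) {
  translate([0, 0, 380]) cube([353, 360, 24]);
  translate([17, 17, 0]) cylinder(h = 380, r = 17);
  translate([336, 17, 0]) cylinder(h = 380, r = 17);
  translate([17, 343, 0]) cylinder(h = 380, r = 17);
  translate([336, 343, 0]) cylinder(h = 380, r = 17);
}
translate([1187, 307, 0]) {
  translate([0, 0, 380]) cube([353, 360, 24]);
  translate([17, 17, 0]) cylinder(h = 380, r = 17);
  translate([336, 17, 0]) cylinder(h = 380, r = 17);
  translate([17, 343, 0]) cylinder(h = 380, r = 17);
  translate([336, 343, 0]) cylinder(h = 380, r = 17);
}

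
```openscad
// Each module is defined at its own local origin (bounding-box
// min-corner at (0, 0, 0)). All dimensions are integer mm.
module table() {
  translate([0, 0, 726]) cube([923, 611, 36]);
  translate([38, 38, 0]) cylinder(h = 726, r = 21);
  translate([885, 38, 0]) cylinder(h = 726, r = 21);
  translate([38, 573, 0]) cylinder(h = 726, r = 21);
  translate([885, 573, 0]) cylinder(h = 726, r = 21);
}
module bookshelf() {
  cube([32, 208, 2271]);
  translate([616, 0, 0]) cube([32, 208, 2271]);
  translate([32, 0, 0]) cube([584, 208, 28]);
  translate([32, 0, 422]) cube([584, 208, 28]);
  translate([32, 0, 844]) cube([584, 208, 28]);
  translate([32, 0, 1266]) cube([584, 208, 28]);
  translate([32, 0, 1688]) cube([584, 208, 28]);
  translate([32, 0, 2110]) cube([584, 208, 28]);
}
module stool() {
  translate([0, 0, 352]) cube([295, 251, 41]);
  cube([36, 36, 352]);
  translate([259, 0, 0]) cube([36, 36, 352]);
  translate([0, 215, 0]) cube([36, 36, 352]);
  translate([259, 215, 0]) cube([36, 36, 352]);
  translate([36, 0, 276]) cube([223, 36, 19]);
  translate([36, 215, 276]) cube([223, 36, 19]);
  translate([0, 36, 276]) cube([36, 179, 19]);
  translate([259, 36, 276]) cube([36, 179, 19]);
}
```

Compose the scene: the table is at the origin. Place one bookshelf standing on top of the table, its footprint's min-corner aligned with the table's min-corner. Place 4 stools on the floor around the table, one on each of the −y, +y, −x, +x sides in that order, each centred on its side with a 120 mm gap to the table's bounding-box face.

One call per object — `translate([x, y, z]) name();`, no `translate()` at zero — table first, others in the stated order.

table();
translate([0, 0, 762]) bookshelf();
translate([314, -371, 0]) stool();
translate([314, 731, 0]) stool();
translate([-415, 180, 0]) stool();
translate([1043, 180, 0]) stool();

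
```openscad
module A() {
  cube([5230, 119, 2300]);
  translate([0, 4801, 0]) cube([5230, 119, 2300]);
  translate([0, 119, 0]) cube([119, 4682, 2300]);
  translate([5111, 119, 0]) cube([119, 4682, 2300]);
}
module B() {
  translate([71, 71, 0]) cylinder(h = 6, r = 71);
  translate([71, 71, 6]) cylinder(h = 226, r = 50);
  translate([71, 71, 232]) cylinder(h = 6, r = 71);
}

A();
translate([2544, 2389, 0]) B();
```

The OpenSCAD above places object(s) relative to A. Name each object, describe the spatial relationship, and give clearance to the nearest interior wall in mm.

A is a house frame. B is a spool. The spool sits inside the house frame, centred. The clearance to the nearest interior wall is 2270 mm.

Clearances: x = 2425, y = 2270; minimum 2270 mm.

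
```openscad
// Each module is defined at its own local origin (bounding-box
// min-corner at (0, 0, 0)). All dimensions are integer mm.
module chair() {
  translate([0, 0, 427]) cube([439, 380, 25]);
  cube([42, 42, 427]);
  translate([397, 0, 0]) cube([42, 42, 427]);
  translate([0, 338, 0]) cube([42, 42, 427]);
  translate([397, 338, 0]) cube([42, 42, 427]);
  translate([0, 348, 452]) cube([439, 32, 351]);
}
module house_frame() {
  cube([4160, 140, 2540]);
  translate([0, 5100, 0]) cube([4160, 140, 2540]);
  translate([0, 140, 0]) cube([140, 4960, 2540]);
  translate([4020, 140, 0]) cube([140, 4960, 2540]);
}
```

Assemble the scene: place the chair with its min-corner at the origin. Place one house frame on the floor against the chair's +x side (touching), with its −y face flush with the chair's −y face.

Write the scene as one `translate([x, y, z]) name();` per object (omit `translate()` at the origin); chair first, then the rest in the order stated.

chair();
translate([439, 0, 0]) house_frame();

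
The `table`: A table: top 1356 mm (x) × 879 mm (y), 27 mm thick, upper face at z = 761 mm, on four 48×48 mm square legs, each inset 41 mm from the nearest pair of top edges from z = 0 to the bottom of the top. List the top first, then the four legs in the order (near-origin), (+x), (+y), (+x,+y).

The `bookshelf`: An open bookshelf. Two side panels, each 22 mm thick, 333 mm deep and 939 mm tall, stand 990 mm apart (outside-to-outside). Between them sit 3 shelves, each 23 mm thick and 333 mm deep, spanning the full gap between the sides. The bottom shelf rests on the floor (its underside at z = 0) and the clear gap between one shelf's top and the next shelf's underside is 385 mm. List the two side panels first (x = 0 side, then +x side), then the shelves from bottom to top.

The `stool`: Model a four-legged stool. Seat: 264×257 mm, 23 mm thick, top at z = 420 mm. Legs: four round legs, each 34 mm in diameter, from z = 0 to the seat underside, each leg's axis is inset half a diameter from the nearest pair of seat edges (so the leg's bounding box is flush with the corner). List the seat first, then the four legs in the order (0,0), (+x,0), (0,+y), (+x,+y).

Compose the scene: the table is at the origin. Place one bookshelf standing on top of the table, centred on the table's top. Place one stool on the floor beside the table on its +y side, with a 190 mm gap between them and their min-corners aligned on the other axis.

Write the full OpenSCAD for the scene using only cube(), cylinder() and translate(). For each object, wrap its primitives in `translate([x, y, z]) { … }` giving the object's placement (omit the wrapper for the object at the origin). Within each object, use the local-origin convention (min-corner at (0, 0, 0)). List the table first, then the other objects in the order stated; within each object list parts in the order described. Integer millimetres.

translate([0, 0, 734]) cube([1356, 879, 27]);
translate([41, 41, 0]) cube([48, 48, 734]);
translate([1267, 41, 0]) cube([48, 48, 734]);
translate([41, 790, 0]) cube([48, 48, 734]);
translate([1267, 790, 0]) cube([48, 48, 734]);
translate([183, 273, 761]) {
  cube([22, 333, 939]);
  translate([968, 0, 0]) cube([22, 333, 939]);
  translate([22, 0, 0]) cube([946, 333, 23]);
  translate([22, 0, 408]) cube([946, 333, 23]);
  translate([22, 0, 816]) cube([946, 333, 23]);
}
translate([0, 1069, 0]) {
  translate([0, 0, 397]) cube([264, 257, 23]);
  translate([17, 17, 0]) cylinder(h = 397, r = 17);
  translate([247, 17, 0]) cylinder(h = 397, r = 17);
  translate([17, 240, 0]) cylinder(h = 397, r = 17);
  translate([247, 240, 0]) cylinder(h = 397, r = 17);
}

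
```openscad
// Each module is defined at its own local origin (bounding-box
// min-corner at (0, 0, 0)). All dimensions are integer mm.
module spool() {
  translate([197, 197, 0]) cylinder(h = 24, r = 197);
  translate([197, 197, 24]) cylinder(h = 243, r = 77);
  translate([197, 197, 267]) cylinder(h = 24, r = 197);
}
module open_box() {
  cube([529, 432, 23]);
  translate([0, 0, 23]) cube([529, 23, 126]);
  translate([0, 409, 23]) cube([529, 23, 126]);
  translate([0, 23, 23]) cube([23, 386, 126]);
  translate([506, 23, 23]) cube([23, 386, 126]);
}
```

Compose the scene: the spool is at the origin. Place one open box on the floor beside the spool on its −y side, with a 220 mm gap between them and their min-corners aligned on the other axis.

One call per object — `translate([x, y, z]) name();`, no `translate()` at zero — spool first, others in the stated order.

spool();
translate([0, -652, 0]) open_box();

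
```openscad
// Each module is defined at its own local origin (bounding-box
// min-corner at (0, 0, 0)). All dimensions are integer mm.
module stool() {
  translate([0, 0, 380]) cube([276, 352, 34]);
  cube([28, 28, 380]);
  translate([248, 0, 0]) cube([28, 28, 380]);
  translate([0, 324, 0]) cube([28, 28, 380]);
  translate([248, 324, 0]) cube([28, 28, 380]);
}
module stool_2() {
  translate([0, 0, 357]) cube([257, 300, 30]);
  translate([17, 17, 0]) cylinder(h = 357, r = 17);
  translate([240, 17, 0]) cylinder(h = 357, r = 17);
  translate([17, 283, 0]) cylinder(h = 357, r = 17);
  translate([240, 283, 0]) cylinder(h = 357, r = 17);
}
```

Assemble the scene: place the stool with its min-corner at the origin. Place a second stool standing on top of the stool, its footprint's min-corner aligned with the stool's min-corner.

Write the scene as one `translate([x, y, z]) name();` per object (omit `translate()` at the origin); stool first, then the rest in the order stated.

stool();
translate([0, 0, 414]) stool_2();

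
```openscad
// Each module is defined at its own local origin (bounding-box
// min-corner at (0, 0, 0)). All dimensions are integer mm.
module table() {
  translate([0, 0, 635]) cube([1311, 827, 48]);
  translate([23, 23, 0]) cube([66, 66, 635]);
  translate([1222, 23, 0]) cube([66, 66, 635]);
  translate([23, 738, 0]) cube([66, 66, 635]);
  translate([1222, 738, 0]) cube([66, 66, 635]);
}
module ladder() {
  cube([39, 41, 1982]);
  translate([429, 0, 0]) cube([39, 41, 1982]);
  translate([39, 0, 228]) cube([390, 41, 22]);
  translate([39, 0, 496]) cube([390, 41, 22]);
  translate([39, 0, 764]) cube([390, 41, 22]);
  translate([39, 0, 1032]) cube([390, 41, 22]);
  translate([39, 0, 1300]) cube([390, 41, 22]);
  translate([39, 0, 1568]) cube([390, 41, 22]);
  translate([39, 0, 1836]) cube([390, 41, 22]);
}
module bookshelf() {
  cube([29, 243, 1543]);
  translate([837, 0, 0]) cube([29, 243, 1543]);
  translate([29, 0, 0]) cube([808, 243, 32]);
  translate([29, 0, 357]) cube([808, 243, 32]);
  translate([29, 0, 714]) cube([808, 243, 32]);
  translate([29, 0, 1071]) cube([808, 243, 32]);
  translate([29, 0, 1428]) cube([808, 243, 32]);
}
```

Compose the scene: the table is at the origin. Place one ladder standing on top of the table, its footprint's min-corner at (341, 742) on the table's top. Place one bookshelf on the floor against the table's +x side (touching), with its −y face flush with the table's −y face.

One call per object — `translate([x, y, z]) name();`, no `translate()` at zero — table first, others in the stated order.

table();
translate([341, 742, 683]) ladder();
translate([1311, 0, 0]) bookshelf();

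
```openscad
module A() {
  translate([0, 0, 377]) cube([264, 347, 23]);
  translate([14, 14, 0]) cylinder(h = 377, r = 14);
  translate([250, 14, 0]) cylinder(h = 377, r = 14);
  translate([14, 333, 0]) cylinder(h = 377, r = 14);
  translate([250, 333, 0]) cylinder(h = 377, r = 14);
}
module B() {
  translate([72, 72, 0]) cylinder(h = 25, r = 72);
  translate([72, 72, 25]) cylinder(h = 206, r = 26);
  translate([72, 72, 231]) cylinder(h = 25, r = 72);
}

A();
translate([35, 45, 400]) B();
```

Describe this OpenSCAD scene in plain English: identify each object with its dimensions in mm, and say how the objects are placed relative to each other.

A is a four-legged stool. The seat is a 264×347×23 mm slab whose top surface is at z = 400 mm; four round legs, each 28 mm in diameter, run from the floor (z = 0) to the underside of the seat, each leg's axis is inset half a diameter from the nearest pair of seat edges (so the leg's bounding box is flush with the corner).

B is a spool: two coaxial disc flanges of radius 72 mm and thickness 25 mm, joined by a core cylinder of radius 26 mm and height 206 mm. The lower flange rests on z = 0 and the three cylinders share a vertical axis.

The spool is on top of the stool.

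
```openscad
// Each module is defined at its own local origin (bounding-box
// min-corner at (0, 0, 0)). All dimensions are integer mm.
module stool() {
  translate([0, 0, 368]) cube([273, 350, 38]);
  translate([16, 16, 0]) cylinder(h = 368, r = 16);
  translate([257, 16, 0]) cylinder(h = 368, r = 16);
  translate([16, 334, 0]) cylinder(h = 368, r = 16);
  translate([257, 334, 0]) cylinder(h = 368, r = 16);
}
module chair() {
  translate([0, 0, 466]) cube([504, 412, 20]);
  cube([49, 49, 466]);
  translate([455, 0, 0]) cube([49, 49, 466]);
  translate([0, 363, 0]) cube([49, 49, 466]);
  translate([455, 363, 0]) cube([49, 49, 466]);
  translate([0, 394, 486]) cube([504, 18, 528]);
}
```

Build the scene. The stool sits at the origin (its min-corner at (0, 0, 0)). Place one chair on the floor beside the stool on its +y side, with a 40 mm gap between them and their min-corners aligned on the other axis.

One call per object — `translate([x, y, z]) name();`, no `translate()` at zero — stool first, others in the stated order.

stool();
translate([0, 390, 0]) chair();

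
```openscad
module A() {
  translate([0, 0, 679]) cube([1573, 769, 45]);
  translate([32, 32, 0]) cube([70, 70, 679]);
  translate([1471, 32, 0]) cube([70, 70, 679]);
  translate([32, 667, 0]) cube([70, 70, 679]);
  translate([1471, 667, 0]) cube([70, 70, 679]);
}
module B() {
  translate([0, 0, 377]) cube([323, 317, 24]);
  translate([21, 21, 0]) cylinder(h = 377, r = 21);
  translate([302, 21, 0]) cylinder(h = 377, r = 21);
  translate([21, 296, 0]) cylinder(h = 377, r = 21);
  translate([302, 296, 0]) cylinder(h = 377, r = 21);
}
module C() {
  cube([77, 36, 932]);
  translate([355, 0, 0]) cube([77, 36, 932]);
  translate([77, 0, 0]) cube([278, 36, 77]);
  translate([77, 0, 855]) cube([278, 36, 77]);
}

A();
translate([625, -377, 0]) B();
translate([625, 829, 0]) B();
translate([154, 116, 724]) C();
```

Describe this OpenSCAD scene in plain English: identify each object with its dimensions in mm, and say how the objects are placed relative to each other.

A is a table: top 1573 mm (x) × 769 mm (y), 45 mm thick, upper face at z = 724 mm, on four 70×70 mm square legs, each inset 32 mm from the nearest pair of top edges, running from z = 0 to the bottom of the top.

B is a simple wooden stool: a rectangular seat 323 mm (x) by 317 mm (y), 24 mm thick, top face at z = 401 mm, on four round legs, each 42 mm in diameter. The legs rest on z = 0, each leg's axis is inset half a diameter from the nearest pair of seat edges (so the leg's bounding box is flush with the corner).

C is a rectangular picture frame lying in the x–z plane (depth along y). The opening is 278 mm wide (x) by 778 mm tall (z), surrounded by a border 77 mm wide on all four sides. The frame is 36 mm deep and is made of two full-height vertical stiles with two horizontal rails fitted between them.

Two stools sit around the table at the −y, +y sides. The picture frame is on top of the table.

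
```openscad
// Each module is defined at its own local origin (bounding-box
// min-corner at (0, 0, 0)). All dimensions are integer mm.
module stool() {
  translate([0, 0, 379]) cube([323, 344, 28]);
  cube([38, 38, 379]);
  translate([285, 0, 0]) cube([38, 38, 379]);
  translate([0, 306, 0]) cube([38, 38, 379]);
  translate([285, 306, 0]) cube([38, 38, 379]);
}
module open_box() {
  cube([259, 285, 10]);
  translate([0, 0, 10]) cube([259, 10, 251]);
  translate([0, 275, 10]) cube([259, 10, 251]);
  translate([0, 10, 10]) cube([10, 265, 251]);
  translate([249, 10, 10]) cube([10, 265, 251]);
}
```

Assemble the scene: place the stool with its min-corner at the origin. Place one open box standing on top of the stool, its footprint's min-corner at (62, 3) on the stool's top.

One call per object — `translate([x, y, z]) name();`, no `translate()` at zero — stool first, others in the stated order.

stool();
translate([62, 3, 407]) open_box();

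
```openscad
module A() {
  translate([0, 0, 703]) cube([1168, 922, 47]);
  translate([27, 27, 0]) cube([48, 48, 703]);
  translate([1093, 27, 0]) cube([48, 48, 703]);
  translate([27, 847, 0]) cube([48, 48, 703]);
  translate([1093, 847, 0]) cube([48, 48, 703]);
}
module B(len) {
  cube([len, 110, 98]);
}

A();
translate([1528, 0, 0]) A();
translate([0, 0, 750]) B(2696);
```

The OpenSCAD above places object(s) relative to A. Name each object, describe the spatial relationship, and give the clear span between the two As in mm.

A is a table. B is a beam. A beam spans the tops of two tables. The clear span between the two tables is 360 mm.

Second table starts at x = 1528; first ends at x = 1168; clear span = 1528 − 1168 = 360 mm.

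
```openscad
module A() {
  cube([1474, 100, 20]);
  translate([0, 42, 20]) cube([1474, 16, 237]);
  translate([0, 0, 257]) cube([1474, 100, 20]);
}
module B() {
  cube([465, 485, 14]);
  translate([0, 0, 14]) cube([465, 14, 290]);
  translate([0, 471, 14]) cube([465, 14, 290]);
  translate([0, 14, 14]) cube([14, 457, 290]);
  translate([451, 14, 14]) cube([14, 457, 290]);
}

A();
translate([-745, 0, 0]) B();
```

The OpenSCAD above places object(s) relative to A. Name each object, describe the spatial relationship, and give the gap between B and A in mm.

A is an I-beam. B is an open box. The open box is on the floor beside the I-beam on its −x side. The gap between the open box and the I-beam is 280 mm.

The open box's nearest face is 280 mm from the I-beam's −x face.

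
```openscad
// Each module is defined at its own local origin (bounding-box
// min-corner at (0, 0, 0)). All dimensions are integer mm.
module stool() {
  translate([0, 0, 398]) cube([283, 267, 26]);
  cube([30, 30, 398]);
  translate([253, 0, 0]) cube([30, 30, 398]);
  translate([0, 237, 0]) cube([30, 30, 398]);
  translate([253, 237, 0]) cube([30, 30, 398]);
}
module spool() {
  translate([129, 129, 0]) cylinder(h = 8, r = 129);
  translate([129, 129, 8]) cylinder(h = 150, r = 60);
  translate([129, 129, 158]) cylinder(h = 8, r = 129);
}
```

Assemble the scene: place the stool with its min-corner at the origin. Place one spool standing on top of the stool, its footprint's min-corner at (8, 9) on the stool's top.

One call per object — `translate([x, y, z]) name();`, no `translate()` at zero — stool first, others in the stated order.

stool();
translate([8, 9, 424]) spool();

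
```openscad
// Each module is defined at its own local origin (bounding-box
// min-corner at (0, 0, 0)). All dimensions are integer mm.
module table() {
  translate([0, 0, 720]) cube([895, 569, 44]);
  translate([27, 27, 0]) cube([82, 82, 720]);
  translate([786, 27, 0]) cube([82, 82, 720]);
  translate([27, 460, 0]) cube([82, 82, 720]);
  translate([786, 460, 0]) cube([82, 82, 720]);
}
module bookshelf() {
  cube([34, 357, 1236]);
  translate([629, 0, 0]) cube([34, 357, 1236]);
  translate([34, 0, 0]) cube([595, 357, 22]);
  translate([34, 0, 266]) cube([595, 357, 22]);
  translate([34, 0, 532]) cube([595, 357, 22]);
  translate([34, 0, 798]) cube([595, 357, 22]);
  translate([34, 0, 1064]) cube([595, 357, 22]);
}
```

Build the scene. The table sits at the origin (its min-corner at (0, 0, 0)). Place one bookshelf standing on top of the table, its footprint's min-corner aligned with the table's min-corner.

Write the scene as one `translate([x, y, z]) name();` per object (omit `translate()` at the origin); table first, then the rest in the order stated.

table();
translate([0, 0, 764]) bookshelf();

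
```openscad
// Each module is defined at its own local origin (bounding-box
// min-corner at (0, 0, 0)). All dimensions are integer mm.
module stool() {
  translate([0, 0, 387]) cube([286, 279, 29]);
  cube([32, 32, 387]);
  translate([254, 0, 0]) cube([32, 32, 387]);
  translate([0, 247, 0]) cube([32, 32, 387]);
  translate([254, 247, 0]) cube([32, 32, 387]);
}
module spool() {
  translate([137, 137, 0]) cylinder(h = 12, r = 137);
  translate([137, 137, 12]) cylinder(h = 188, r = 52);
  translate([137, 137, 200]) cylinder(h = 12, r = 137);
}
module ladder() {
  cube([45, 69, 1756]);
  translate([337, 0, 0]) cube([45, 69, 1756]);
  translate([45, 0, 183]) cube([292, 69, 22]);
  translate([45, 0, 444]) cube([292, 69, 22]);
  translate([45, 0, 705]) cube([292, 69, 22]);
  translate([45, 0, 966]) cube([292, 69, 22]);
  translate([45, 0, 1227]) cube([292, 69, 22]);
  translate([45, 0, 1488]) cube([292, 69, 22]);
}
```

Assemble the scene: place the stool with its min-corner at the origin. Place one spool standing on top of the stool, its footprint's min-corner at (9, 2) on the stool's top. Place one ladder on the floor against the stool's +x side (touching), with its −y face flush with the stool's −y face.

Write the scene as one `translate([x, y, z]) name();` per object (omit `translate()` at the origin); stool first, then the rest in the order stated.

stool();
translate([9, 2, 416]) spool();
translate([286, 0, 0]) ladder();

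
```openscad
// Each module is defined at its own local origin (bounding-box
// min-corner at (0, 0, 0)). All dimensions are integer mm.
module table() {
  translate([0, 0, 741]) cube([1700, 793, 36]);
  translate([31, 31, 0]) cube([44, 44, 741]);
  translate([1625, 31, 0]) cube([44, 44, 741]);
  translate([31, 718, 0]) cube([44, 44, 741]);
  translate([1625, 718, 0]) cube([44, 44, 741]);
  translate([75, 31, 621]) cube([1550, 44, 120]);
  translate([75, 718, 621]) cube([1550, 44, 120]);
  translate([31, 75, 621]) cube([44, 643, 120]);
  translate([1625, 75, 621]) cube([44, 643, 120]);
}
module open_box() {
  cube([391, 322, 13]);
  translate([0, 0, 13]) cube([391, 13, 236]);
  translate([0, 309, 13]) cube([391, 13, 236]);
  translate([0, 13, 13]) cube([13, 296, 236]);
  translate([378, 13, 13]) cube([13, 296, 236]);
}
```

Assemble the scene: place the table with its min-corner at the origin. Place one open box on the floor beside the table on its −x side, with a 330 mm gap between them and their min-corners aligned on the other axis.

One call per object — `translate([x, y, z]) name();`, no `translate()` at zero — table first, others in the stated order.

table();
translate([-721, 0, 0]) open_box();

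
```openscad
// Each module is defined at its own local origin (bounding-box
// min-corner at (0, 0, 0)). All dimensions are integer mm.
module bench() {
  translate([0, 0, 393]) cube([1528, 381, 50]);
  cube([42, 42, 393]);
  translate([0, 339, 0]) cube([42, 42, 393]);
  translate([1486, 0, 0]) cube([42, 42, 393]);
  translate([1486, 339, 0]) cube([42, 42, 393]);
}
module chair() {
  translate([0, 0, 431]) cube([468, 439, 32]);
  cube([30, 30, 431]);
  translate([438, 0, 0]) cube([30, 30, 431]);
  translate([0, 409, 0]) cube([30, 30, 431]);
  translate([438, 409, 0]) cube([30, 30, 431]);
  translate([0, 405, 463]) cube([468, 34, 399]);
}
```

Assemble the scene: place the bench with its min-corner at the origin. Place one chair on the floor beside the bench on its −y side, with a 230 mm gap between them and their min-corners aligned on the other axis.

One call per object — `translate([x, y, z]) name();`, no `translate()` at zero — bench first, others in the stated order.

bench();
translate([0, -669, 0]) chair();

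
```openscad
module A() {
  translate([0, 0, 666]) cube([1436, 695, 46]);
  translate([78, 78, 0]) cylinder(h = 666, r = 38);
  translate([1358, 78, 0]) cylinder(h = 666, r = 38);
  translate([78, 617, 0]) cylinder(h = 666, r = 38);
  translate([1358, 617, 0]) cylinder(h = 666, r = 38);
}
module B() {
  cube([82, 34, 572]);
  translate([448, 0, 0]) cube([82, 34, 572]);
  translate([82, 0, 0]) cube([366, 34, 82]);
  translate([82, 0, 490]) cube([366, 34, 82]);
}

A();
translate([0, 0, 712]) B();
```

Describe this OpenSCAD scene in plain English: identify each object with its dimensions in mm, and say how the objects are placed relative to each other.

A is a rectangular dining table. The top is 1436×695×46 mm with its upper surface at z = 712 mm. It stands on four round legs of 76 mm diameter, each leg's bounding box inset 40 mm from the nearest pair of top edges, running from the floor to the underside of the top.

B is a picture frame with a 366×408 mm rectangular opening (x by z) and a uniform 82 mm border on every side. Frame depth is 34 mm along y. It is built from two vertical stiles running the full outside height and two horizontal rails spanning the gap between the stiles.

The picture frame is on top of the table.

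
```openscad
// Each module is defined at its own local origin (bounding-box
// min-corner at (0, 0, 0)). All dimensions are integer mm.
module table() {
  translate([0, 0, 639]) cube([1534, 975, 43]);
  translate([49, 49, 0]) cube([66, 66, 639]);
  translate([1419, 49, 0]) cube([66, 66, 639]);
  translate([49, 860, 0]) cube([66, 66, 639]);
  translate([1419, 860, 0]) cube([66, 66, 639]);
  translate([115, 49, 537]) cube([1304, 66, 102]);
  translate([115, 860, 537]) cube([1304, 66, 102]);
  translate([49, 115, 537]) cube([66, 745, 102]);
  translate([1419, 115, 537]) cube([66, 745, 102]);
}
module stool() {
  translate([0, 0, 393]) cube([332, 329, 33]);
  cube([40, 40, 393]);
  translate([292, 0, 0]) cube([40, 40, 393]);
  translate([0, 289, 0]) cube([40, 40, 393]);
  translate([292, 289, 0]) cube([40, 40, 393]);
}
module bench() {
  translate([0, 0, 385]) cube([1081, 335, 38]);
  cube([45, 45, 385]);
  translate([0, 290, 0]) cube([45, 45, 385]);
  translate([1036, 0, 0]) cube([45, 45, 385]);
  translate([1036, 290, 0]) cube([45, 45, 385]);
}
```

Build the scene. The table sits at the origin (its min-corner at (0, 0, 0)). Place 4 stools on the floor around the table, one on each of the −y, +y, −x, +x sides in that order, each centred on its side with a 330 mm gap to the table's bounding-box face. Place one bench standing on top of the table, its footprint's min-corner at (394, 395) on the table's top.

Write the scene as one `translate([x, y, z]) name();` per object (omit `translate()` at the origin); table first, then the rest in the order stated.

table();
translate([601, -659, 0]) stool();
translate([601, 1305, 0]) stool();
translate([-662, 323, 0]) stool();
translate([1864, 323, 0]) stool();
translate([394, 395, 682]) bench();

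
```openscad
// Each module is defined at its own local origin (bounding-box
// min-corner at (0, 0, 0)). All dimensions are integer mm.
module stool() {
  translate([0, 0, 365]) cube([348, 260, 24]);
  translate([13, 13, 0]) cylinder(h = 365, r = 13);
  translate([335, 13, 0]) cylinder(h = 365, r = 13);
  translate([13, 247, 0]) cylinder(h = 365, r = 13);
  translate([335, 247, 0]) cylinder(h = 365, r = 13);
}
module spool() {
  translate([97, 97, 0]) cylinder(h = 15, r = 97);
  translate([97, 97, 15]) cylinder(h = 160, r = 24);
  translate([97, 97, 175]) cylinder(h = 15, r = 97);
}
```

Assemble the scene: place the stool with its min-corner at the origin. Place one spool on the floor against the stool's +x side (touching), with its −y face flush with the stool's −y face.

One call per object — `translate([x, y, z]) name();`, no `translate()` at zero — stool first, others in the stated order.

stool();
translate([348, 0, 0]) spool();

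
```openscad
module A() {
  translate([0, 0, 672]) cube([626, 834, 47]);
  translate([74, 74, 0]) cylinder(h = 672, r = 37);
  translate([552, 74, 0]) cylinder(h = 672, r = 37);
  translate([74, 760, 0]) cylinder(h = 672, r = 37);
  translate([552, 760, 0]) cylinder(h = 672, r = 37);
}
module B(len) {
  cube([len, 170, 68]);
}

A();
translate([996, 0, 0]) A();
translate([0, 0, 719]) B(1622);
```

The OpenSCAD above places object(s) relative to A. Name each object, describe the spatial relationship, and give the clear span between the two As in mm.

Second table starts at x = 996; first ends at x = 626; clear span = 996 − 626 = 370 mm.

A is a table. B is a beam. A beam spans the tops of two tables. The clear span between the two tables is 370 mm.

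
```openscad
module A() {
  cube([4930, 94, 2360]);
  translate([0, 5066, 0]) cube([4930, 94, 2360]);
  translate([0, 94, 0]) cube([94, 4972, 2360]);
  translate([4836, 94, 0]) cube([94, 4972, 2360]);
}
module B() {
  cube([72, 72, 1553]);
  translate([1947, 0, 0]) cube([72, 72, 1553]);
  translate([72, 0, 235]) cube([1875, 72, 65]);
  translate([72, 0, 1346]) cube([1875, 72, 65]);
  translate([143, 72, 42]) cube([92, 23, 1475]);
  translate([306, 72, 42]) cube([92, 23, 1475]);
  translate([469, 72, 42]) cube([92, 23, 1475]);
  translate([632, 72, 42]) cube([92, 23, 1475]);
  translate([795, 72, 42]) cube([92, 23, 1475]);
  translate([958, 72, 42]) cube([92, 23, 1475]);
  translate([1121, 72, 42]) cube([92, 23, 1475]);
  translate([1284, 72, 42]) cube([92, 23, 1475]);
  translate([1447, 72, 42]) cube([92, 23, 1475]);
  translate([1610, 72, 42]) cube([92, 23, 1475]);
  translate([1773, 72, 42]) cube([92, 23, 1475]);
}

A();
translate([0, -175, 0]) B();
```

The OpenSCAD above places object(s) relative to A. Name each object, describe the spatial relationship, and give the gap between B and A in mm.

The fence section's nearest face is 80 mm from the house frame's −y face.

A is a house frame. B is a fence section. The fence section is on the floor beside the house frame on its −y side. The gap between the fence section and the house frame is 80 mm.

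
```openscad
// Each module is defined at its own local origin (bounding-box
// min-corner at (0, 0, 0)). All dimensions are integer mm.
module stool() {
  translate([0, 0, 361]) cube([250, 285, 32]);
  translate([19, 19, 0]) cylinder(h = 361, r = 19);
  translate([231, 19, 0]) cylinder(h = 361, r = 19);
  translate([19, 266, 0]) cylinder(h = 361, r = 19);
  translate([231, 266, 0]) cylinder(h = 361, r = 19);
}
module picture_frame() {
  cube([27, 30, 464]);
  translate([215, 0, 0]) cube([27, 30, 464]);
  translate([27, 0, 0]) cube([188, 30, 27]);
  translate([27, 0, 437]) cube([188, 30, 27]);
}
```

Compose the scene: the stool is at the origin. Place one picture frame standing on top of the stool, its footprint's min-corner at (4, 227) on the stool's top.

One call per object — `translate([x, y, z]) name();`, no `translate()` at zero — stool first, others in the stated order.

stool();
translate([4, 227, 393]) picture_frame();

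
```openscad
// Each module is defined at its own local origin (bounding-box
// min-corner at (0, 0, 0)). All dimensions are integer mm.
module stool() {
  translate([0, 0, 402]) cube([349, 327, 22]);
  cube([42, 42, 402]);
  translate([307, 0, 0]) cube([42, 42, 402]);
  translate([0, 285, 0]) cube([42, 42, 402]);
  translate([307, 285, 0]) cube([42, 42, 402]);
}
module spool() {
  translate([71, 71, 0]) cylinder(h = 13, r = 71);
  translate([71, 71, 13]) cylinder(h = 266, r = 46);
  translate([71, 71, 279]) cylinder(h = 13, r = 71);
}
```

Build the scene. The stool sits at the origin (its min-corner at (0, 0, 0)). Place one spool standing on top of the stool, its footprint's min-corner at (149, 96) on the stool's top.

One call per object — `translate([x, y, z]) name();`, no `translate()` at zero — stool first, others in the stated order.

stool();
translate([149, 96, 424]) spool();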